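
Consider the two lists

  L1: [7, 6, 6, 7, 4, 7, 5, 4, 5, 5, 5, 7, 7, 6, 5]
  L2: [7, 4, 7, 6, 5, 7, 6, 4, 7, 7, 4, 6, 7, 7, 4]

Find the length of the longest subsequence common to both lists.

8

Taking 7 (L1 #1, L2 #3), then 6 (L1 #2, L2 #4), then 6 (L1 #3, L2 #7), then 7 (L1 #4, L2 #9), then 7 (L1 #6, L2 #10), then 4 (L1 #8, L2 #11), then 7 (L1 #12, L2 #13), then 7 (L1 #13, L2 #14) gives a common subsequence of length 8, and the DP table's final entry dp[15][15] is also 8, so no common subsequence is longer.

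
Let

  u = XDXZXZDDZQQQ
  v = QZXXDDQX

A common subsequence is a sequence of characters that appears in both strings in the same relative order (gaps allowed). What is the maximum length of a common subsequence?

5

Let dp[i][j] be the LCS length of the first i characters of u and the first j characters of v. dp[i][j] = dp[i-1][j-1]+1 when the i-th and j-th characters match, else max(dp[i-1][j], dp[i][j-1]).
    ·  Q  Z  X  X  D  D  Q  X
 ·  0  0  0  0  0  0  0  0  0
 X  0  0  0  1  1  1  1  1  1
 D  0  0  0  1  1  2  2  2  2
 X  0  0  0  1  2  2  2  2  3
 Z  0  0  1  1  2  2  2  2  3
 X  0  0  1  2  2  2  2  2  3
 Z  0  0  1  2  2  2  2  2  3
 D  0  0  1  2  2  3  3  3  3
 D  0  0  1  2  2  3  4  4  4
 Z  0  0  1  2  2  3  4  4  4
 Q  0  1  1  2  2  3  4  5  5
 Q  0  1  1  2  2  3  4  5  5
 Q  0  1  1  2  2  3  4  5  5
dp[12][8] = 5. One LCS (by backtracking along matches): XXDDQ.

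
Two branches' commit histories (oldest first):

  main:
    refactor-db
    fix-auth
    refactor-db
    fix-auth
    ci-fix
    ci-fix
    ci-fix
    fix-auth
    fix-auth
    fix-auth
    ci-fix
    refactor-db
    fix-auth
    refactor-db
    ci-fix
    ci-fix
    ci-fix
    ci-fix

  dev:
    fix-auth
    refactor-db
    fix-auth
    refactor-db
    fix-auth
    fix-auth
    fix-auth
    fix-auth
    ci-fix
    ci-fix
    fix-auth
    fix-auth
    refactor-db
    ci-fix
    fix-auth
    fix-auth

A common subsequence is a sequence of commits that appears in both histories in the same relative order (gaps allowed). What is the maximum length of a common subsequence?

11

Pick refactor-db at main[1]=dev[2] → fix-auth at main[2]=dev[3] → refactor-db at main[3]=dev[4] → fix-auth at main[4]=dev[5] → fix-auth at main[8]=dev[6] → fix-auth at main[9]=dev[7] → fix-auth at main[10]=dev[8] → ci-fix at main[11]=dev[10] → fix-auth at main[13]=dev[12] → refactor-db at main[14]=dev[13] → ci-fix at main[15]=dev[14]; all 11 commits appear in both, in order. The LCS DP gives dp[18][16] = 11, so this is optimal.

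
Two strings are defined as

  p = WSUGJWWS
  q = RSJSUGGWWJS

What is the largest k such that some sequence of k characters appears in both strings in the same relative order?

Let dp[i][j] be the LCS length of the first i characters of p and the first j characters of q. dp[i][j] = dp[i-1][j-1]+1 when the i-th and j-th characters match, else max(dp[i-1][j], dp[i][j-1]).
    ·  R  S  J  S  U  G  G  W  W  J  S
 ·  0  0  0  0  0  0  0  0  0  0  0  0
 W  0  0  0  0  0  0  0  0  1  1  1  1
 S  0  0  1  1  1  1  1  1  1  1  1  2
 U  0  0  1  1  1  2  2  2  2  2  2  2
 G  0  0  1  1  1  2  3  3  3  3  3  3
 J  0  0  1  2  2  2  3  3  3  3  4  4
 W  0  0  1  2  2  2  3  3  4  4  4  4
 W  0  0  1  2  2  2  3  3  4  5  5  5
 S  0  0  1  2  3  3  3  3  4  5  5  6
dp[8][11] = 6. One LCS (by backtracking along matches): SUGWWS.

6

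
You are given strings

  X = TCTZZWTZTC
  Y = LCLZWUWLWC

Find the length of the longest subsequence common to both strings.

One common subsequence of length 4: C [2,2], then Z [4,4], then W [6,9], then C [10,10]. Since dp[10][10] = 4, nothing longer is possible.

4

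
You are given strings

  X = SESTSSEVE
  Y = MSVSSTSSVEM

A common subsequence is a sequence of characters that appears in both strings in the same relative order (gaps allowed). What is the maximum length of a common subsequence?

7

Let dp[i][j] be the LCS length of the first i characters of X and the first j characters of Y. dp[i][j] = dp[i-1][j-1]+1 when the i-th and j-th characters match, else max(dp[i-1][j], dp[i][j-1]).
    ·  M  S  V  S  S  T  S  S  V  E  M
 ·  0  0  0  0  0  0  0  0  0  0  0  0
 S  0  0  1  1  1  1  1  1  1  1  1  1
 E  0  0  1  1  1  1  1  1  1  1  2  2
 S  0  0  1  1  2  2  2  2  2  2  2  2
 T  0  0  1  1  2  2  3  3  3  3  3  3
 S  0  0  1  1  2  3  3  4  4  4  4  4
 S  0  0  1  1  2  3  3  4  5  5  5  5
 E  0  0  1  1  2  3  3  4  5  5  6  6
 V  0  0  1  2  2  3  3  4  5  6  6  6
 E  0  0  1  2  2  3  3  4  5  6  7  7
dp[9][11] = 7. One LCS (by backtracking along matches): SSTSSVE.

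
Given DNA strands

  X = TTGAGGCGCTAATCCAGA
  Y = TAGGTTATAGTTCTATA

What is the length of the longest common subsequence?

Match T at X[2]=Y[1], A at X[4]=Y[2], G at X[5]=Y[3], G at X[6]=Y[4], T at X[10]=Y[6], A at X[11]=Y[7], A at X[12]=Y[9], T at X[13]=Y[12], C at X[14]=Y[13], A at X[16]=Y[15], A at X[18]=Y[17] — 11 bases in the same relative order in both. dp[18][17] = 11 confirms this is the maximum.

11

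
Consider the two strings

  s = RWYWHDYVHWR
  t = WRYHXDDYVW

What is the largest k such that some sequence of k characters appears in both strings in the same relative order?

7

Let dp[i][j] be the LCS length of the first i characters of s and the first j characters of t. dp[i][j] = dp[i-1][j-1]+1 when the i-th and j-th characters match, else max(dp[i-1][j], dp[i][j-1]).
    ·  W  R  Y  H  X  D  D  Y  V  W
 ·  0  0  0  0  0  0  0  0  0  0  0
 R  0  0  1  1  1  1  1  1  1  1  1
 W  0  1  1  1  1  1  1  1  1  1  2
 Y  0  1  1  2  2  2  2  2  2  2  2
 W  0  1  1  2  2  2  2  2  2  2  3
 H  0  1  1  2  3  3  3  3  3  3  3
 D  0  1  1  2  3  3  4  4  4  4  4
 Y  0  1  1  2  3  3  4  4  5  5  5
 V  0  1  1  2  3  3  4  4  5  6  6
 H  0  1  1  2  3  3  4  4  5  6  6
 W  0  1  1  2  3  3  4  4  5  6  7
 R  0  1  2  2  3  3  4  4  5  6  7
dp[11][10] = 7. One LCS (by backtracking along matches): RYHDYVW.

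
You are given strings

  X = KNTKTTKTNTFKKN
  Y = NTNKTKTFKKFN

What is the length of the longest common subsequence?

Match N (X #2, Y #1) → T (X #3, Y #2) → K (X #4, Y #4) → T (X #6, Y #5) → K (X #7, Y #6) → T (X #10, Y #7) → F (X #11, Y #8) → K (X #12, Y #9) → K (X #13, Y #10) → N (X #14, Y #12) — 10 characters in the same relative order in both, and the DP table's final entry dp[14][12] is also 10, so no common subsequence is longer.

10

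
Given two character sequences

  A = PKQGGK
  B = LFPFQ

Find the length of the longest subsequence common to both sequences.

2

Let dp[i][j] be the LCS length of the first i characters of A and the first j characters of B. dp[i][j] = dp[i-1][j-1]+1 when the i-th and j-th characters match, else max(dp[i-1][j], dp[i][j-1]).
    ·  L  F  P  F  Q
 ·  0  0  0  0  0  0
 P  0  0  0  1  1  1
 K  0  0  0  1  1  1
 Q  0  0  0  1  1  2
 G  0  0  0  1  1  2
 G  0  0  0  1  1  2
 K  0  0  0  1  1  2
dp[6][5] = 2. One LCS (by backtracking along matches): PQ.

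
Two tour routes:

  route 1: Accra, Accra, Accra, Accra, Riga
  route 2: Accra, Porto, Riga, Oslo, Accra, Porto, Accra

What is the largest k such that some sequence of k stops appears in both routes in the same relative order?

One common subsequence of length 3: Accra (route 1 #1, route 2 #1) → Accra (route 1 #2, route 2 #5) → Accra (route 1 #4, route 2 #7), and the DP table's final entry dp[5][7] is also 3, so no common subsequence is longer.

3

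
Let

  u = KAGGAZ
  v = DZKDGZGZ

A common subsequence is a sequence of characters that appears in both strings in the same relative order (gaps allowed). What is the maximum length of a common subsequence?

4

Pick K [1,3]; then G [3,5]; then G [4,7]; then Z [6,8]; all 4 characters appear in both, in order. dp[6][8] = 4 confirms this is the maximum.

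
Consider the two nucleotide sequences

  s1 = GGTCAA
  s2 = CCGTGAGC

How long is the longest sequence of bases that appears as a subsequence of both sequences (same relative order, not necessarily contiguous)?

Pick G [1,5], then G [2,7], then C [4,8]; all 3 bases appear in both, in order. Since dp[6][8] = 3, nothing longer is possible.

3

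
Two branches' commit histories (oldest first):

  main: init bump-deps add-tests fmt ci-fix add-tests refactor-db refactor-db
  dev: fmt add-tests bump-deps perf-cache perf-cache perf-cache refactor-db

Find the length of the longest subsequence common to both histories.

One common subsequence of length 3: fmt (main #4, dev #1) → add-tests (main #6, dev #2) → refactor-db (main #8, dev #7). Since dp[8][7] = 3, nothing longer is possible.

3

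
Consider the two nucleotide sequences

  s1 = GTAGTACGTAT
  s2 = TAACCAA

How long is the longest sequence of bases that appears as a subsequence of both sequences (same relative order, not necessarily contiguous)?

5

Let dp[i][j] be the LCS length of the first i bases of s1 and the first j bases of s2. dp[i][j] = dp[i-1][j-1]+1 when the i-th and j-th bases match, else max(dp[i-1][j], dp[i][j-1]).
    ·  T  A  A  C  C  A  A
 ·  0  0  0  0  0  0  0  0
 G  0  0  0  0  0  0  0  0
 T  0  1  1  1  1  1  1  1
 A  0  1  2  2  2  2  2  2
 G  0  1  2  2  2  2  2  2
 T  0  1  2  2  2  2  2  2
 A  0  1  2  3  3  3  3  3
 C  0  1  2  3  4  4  4  4
 G  0  1  2  3  4  4  4  4
 T  0  1  2  3  4  4  4  4
 A  0  1  2  3  4  4  5  5
 T  0  1  2  3  4  4  5  5
dp[11][7] = 5. One LCS (by backtracking along matches): TAACA.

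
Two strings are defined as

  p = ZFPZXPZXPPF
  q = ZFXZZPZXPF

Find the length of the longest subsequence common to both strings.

Let dp[i][j] be the LCS length of the first i characters of p and the first j characters of q. dp[i][j] = dp[i-1][j-1]+1 when the i-th and j-th characters match, else max(dp[i-1][j], dp[i][j-1]).
    ·  Z  F  X  Z  Z  P  Z  X  P  F
 ·  0  0  0  0  0  0  0  0  0  0  0
 Z  0  1  1  1  1  1  1  1  1  1  1
 F  0  1  2  2  2  2  2  2  2  2  2
 P  0  1  2  2  2  2  3  3  3  3  3
 Z  0  1  2  2  3  3  3  4  4  4  4
 X  0  1  2  3  3  3  3  4  5  5  5
 P  0  1  2  3  3  3  4  4  5  6  6
 Z  0  1  2  3  4  4  4  5  5  6  6
 X  0  1  2  3  4  4  4  5  6  6  6
 P  0  1  2  3  4  4  5  5  6  7  7
 P  0  1  2  3  4  4  5  5  6  7  7
 F  0  1  2  3  4  4  5  5  6  7  8
dp[11][10] = 8. One LCS (by backtracking along matches): ZFZPZXPF.

8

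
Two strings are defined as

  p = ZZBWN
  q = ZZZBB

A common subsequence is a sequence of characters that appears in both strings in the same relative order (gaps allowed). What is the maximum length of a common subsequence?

Taking Z at p[1]=q[2] → Z at p[2]=q[3] → B at p[3]=q[5] gives a common subsequence of length 3, and the DP table's final entry dp[5][5] is also 3, so no common subsequence is longer.

3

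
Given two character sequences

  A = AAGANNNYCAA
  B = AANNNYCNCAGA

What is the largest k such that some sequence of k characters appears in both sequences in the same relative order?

Let dp[i][j] be the LCS length of the first i characters of A and the first j characters of B. dp[i][j] = dp[i-1][j-1]+1 when the i-th and j-th characters match, else max(dp[i-1][j], dp[i][j-1]).
    ·  A  A  N  N  N  Y  C  N  C  A  G  A
 ·  0  0  0  0  0  0  0  0  0  0  0  0  0
 A  0  1  1  1  1  1  1  1  1  1  1  1  1
 A  0  1  2  2  2  2  2  2  2  2  2  2  2
 G  0  1  2  2  2  2  2  2  2  2  2  3  3
 A  0  1  2  2  2  2  2  2  2  2  3  3  4
 N  0  1  2  3  3  3  3  3  3  3  3  3  4
 N  0  1  2  3  4  4  4  4  4  4  4  4  4
 N  0  1  2  3  4  5  5  5  5  5  5  5  5
 Y  0  1  2  3  4  5  6  6  6  6  6  6  6
 C  0  1  2  3  4  5  6  7  7  7  7  7  7
 A  0  1  2  3  4  5  6  7  7  7  8  8  8
 A  0  1  2  3  4  5  6  7  7  7  8  8  9
dp[11][12] = 9. One LCS (by backtracking along matches): AANNNYCAA.

9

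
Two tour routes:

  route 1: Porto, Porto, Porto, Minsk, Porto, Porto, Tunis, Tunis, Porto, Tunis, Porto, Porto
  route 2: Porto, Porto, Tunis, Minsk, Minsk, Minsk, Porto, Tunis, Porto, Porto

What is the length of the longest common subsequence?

Match Porto at route 1[1]=route 2[1]; then Porto at route 1[2]=route 2[2]; then Minsk at route 1[4]=route 2[6]; then Porto at route 1[9]=route 2[7]; then Tunis at route 1[10]=route 2[8]; then Porto at route 1[11]=route 2[9]; then Porto at route 1[12]=route 2[10] — 7 stops in the same relative order in both. Since dp[12][10] = 7, nothing longer is possible.

7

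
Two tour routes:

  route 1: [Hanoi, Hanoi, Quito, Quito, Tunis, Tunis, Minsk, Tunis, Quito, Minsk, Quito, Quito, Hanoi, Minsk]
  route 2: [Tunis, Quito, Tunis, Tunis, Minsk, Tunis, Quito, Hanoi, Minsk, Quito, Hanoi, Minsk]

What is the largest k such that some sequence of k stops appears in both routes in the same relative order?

10

Taking Quito at route 1[4]=route 2[2], then Tunis at route 1[5]=route 2[3], then Tunis at route 1[6]=route 2[4], then Minsk at route 1[7]=route 2[5], then Tunis at route 1[8]=route 2[6], then Quito at route 1[9]=route 2[7], then Minsk at route 1[10]=route 2[9], then Quito at route 1[12]=route 2[10], then Hanoi at route 1[13]=route 2[11], then Minsk at route 1[14]=route 2[12] gives a common subsequence of length 10. The LCS DP gives dp[14][12] = 10, so this is optimal.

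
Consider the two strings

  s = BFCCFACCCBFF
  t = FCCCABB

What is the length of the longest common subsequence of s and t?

5

Taking F [2,1] → C [3,3] → C [4,4] → A [6,5] → B [10,7] gives a common subsequence of length 5, and the DP table's final entry dp[12][7] is also 5, so no common subsequence is longer.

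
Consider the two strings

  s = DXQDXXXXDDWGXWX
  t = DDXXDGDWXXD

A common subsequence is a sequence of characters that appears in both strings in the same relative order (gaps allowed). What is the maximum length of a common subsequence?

9

One common subsequence of length 9: D (s #1, t #1), D (s #4, t #2), X (s #7, t #3), X (s #8, t #4), D (s #9, t #5), D (s #10, t #7), W (s #11, t #8), X (s #13, t #9), X (s #15, t #10). The LCS DP gives dp[15][11] = 9, so this is optimal.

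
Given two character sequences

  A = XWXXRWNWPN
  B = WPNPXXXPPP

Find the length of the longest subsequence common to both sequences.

4

Taking X [1,5], X [3,6], X [4,7], P [9,10] gives a common subsequence of length 4. dp[10][10] = 4 confirms this is the maximum.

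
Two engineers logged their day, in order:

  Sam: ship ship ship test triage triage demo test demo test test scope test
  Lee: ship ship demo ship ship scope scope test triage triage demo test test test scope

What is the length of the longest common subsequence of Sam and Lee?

Pick ship [1,2], then ship [2,4], then ship [3,5], then test [4,8], then triage [5,9], then triage [6,10], then demo [7,11], then test [8,12], then test [10,13], then test [11,14], then scope [12,15]; all 11 tasks appear in both, in order. Since dp[13][15] = 11, nothing longer is possible.

11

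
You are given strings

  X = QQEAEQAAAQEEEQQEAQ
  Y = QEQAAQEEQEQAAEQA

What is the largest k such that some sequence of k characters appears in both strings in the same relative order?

12

Taking Q [2,1] → E [5,2] → Q [6,3] → A [8,4] → A [9,5] → Q [10,6] → E [11,7] → E [12,8] → E [13,10] → Q [14,11] → Q [15,15] → A [17,16] gives a common subsequence of length 12, and the DP table's final entry dp[18][16] is also 12, so no common subsequence is longer.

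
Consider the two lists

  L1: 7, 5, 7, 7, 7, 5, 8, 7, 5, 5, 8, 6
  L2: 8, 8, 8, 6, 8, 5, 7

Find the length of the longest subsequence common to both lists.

Match 8 [7,2], 8 [11,3], 6 [12,4] — 3 values in the same relative order in both, and the DP table's final entry dp[12][7] is also 3, so no common subsequence is longer.

3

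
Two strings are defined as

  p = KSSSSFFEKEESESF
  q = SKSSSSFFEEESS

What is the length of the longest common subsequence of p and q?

12

Pick K [1,2] → S [2,3] → S [3,4] → S [4,5] → S [5,6] → F [6,7] → F [7,8] → E [8,9] → E [10,10] → E [11,11] → S [12,12] → S [14,13]; all 12 characters appear in both, in order. dp[15][13] = 12 confirms this is the maximum.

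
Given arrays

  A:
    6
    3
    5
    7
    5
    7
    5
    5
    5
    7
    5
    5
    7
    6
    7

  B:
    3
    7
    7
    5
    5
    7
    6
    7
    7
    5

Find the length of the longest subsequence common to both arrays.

8

One common subsequence of length 8: 3 (A #2, B #1); then 7 (A #4, B #2); then 7 (A #6, B #3); then 5 (A #8, B #4); then 5 (A #9, B #5); then 7 (A #10, B #6); then 7 (A #13, B #8); then 7 (A #15, B #9), and the DP table's final entry dp[15][10] is also 8, so no common subsequence is longer.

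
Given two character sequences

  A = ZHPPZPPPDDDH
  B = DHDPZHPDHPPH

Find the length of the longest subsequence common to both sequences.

7

Let dp[i][j] be the LCS length of the first i characters of A and the first j characters of B. dp[i][j] = dp[i-1][j-1]+1 when the i-th and j-th characters match, else max(dp[i-1][j], dp[i][j-1]).
    ·  D  H  D  P  Z  H  P  D  H  P  P  H
 ·  0  0  0  0  0  0  0  0  0  0  0  0  0
 Z  0  0  0  0  0  1  1  1  1  1  1  1  1
 H  0  0  1  1  1  1  2  2  2  2  2  2  2
 P  0  0  1  1  2  2  2  3  3  3  3  3  3
 P  0  0  1  1  2  2  2  3  3  3  4  4  4
 Z  0  0  1  1  2  3  3  3  3  3  4  4  4
 P  0  0  1  1  2  3  3  4  4  4  4  5  5
 P  0  0  1  1  2  3  3  4  4  4  5  5  5
 P  0  0  1  1  2  3  3  4  4  4  5  6  6
 D  0  1  1  2  2  3  3  4  5  5  5  6  6
 D  0  1  1  2  2  3  3  4  5  5  5  6  6
 D  0  1  1  2  2  3  3  4  5  5  5  6  6
 H  0  1  2  2  2  3  4  4  5  6  6  6  7
dp[12][12] = 7. One LCS (by backtracking along matches): HPZPPPH.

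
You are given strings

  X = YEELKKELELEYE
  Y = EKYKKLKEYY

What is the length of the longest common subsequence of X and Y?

6

Let dp[i][j] be the LCS length of the first i characters of X and the first j characters of Y. dp[i][j] = dp[i-1][j-1]+1 when the i-th and j-th characters match, else max(dp[i-1][j], dp[i][j-1]).
    ·  E  K  Y  K  K  L  K  E  Y  Y
 ·  0  0  0  0  0  0  0  0  0  0  0
 Y  0  0  0  1  1  1  1  1  1  1  1
 E  0  1  1  1  1  1  1  1  2  2  2
 E  0  1  1  1  1  1  1  1  2  2  2
 L  0  1  1  1  1  1  2  2  2  2  2
 K  0  1  2  2  2  2  2  3  3  3  3
 K  0  1  2  2  3  3  3  3  3  3  3
 E  0  1  2  2  3  3  3  3  4  4  4
 L  0  1  2  2  3  3  4  4  4  4  4
 E  0  1  2  2  3  3  4  4  5  5  5
 L  0  1  2  2  3  3  4  4  5  5  5
 E  0  1  2  2  3  3  4  4  5  5  5
 Y  0  1  2  3  3  3  4  4  5  6  6
 E  0  1  2  3  3  3  4  4  5  6  6
dp[13][10] = 6. One LCS (by backtracking along matches): YKKLEY.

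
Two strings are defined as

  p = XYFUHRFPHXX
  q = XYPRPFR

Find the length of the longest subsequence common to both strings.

One common subsequence of length 4: X (p #1, q #1), then Y (p #2, q #2), then F (p #3, q #6), then R (p #6, q #7). dp[11][7] = 4 confirms this is the maximum.

4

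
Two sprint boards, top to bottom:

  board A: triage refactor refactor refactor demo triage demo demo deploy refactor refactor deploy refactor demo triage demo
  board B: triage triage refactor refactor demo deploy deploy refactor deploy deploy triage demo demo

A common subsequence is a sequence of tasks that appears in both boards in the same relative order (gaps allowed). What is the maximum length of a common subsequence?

9

Match triage at board A[1]=board B[2]; then refactor at board A[3]=board B[3]; then refactor at board A[4]=board B[4]; then demo at board A[5]=board B[5]; then deploy at board A[9]=board B[7]; then refactor at board A[10]=board B[8]; then deploy at board A[12]=board B[10]; then demo at board A[14]=board B[12]; then demo at board A[16]=board B[13] — 9 tasks in the same relative order in both, and the DP table's final entry dp[16][13] is also 9, so no common subsequence is longer.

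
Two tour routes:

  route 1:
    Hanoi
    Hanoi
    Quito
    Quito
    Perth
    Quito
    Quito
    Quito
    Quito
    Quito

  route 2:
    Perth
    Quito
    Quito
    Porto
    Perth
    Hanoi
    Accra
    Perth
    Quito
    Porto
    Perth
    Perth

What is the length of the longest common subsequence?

Taking Quito at route 1[3]=route 2[2]; then Quito at route 1[4]=route 2[3]; then Perth at route 1[5]=route 2[8]; then Quito at route 1[6]=route 2[9] gives a common subsequence of length 4. Since dp[10][12] = 4, nothing longer is possible.

4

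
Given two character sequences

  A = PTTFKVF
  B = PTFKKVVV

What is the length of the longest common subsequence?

5

One common subsequence of length 5: P [1,1], T [3,2], F [4,3], K [5,5], V [6,8]. The LCS DP gives dp[7][8] = 5, so this is optimal.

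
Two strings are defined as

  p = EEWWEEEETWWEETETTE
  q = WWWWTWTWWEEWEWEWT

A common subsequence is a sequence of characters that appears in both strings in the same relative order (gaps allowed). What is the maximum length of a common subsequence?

9

One common subsequence of length 9: W at p[3]=q[4] → W at p[4]=q[6] → T at p[9]=q[7] → W at p[10]=q[8] → W at p[11]=q[9] → E at p[12]=q[11] → E at p[13]=q[13] → E at p[15]=q[15] → T at p[17]=q[17], and the DP table's final entry dp[18][17] is also 9, so no common subsequence is longer.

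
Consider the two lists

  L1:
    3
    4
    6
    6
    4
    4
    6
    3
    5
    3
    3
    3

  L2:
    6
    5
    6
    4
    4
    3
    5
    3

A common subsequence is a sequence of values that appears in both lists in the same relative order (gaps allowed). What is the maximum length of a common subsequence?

Let dp[i][j] be the LCS length of the first i values of L1 and the first j values of L2. dp[i][j] = dp[i-1][j-1]+1 when the i-th and j-th values match, else max(dp[i-1][j], dp[i][j-1]).
    ·  6  5  6  4  4  3  5  3
 ·  0  0  0  0  0  0  0  0  0
 3  0  0  0  0  0  0  1  1  1
 4  0  0  0  0  1  1  1  1  1
 6  0  1  1  1  1  1  1  1  1
 6  0  1  1  2  2  2  2  2  2
 4  0  1  1  2  3  3  3  3  3
 4  0  1  1  2  3  4  4  4  4
 6  0  1  1  2  3  4  4  4  4
 3  0  1  1  2  3  4  5  5  5
 5  0  1  2  2  3  4  5  6  6
 3  0  1  2  2  3  4  5  6  7
 3  0  1  2  2  3  4  5  6  7
 3  0  1  2  2  3  4  5  6  7
dp[12][8] = 7. One LCS (by backtracking along matches): 6, 6, 4, 4, 3, 5, 3.

7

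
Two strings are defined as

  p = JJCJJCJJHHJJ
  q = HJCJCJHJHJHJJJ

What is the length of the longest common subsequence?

10

Taking J (p #2, q #2); then C (p #3, q #3); then J (p #5, q #4); then C (p #6, q #5); then J (p #7, q #6); then J (p #8, q #8); then H (p #9, q #9); then H (p #10, q #11); then J (p #11, q #13); then J (p #12, q #14) gives a common subsequence of length 10, and the DP table's final entry dp[12][14] is also 10, so no common subsequence is longer.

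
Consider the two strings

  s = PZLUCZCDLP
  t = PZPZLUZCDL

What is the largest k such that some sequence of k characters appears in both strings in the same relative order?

8

Match P [1,3], then Z [2,4], then L [3,5], then U [4,6], then Z [6,7], then C [7,8], then D [8,9], then L [9,10] — 8 characters in the same relative order in both. dp[10][10] = 8 confirms this is the maximum.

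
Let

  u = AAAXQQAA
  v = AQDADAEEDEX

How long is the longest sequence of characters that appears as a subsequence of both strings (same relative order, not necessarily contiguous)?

Taking A (u #1, v #1); then A (u #2, v #4); then A (u #3, v #6); then X (u #4, v #11) gives a common subsequence of length 4. The LCS DP gives dp[8][11] = 4, so this is optimal.

4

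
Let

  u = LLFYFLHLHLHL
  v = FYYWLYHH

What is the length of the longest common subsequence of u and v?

5

Let dp[i][j] be the LCS length of the first i characters of u and the first j characters of v. dp[i][j] = dp[i-1][j-1]+1 when the i-th and j-th characters match, else max(dp[i-1][j], dp[i][j-1]).
    ·  F  Y  Y  W  L  Y  H  H
 ·  0  0  0  0  0  0  0  0  0
 L  0  0  0  0  0  1  1  1  1
 L  0  0  0  0  0  1  1  1  1
 F  0  1  1  1  1  1  1  1  1
 Y  0  1  2  2  2  2  2  2  2
 F  0  1  2  2  2  2  2  2  2
 L  0  1  2  2  2  3  3  3  3
 H  0  1  2  2  2  3  3  4  4
 L  0  1  2  2  2  3  3  4  4
 H  0  1  2  2  2  3  3  4  5
 L  0  1  2  2  2  3  3  4  5
 H  0  1  2  2  2  3  3  4  5
 L  0  1  2  2  2  3  3  4  5
dp[12][8] = 5. One LCS (by backtracking along matches): FYLHH.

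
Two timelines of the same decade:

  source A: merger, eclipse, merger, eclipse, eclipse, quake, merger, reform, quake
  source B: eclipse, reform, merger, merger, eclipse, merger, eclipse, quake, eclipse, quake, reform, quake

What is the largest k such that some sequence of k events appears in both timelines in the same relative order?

8

Match merger (source A #1, source B #4) → eclipse (source A #2, source B #5) → merger (source A #3, source B #6) → eclipse (source A #4, source B #7) → eclipse (source A #5, source B #9) → quake (source A #6, source B #10) → reform (source A #8, source B #11) → quake (source A #9, source B #12) — 8 events in the same relative order in both. dp[9][12] = 8 confirms this is the maximum.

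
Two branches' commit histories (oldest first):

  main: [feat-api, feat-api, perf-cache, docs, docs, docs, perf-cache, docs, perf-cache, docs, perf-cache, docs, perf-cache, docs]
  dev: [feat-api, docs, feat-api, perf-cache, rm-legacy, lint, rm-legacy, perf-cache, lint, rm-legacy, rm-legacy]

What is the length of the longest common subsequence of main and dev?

Pick feat-api at main[1]=dev[1]; then feat-api at main[2]=dev[3]; then perf-cache at main[3]=dev[4]; then perf-cache at main[7]=dev[8]; all 4 commits appear in both, in order. dp[14][11] = 4 confirms this is the maximum.

4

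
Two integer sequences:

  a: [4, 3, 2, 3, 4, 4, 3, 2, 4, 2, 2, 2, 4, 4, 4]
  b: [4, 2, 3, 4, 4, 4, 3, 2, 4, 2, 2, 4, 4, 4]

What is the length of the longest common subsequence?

13

One common subsequence of length 13: 4 [1,1] → 2 [3,2] → 3 [4,3] → 4 [5,5] → 4 [6,6] → 3 [7,7] → 2 [8,8] → 4 [9,9] → 2 [11,10] → 2 [12,11] → 4 [13,12] → 4 [14,13] → 4 [15,14]. dp[15][14] = 13 confirms this is the maximum.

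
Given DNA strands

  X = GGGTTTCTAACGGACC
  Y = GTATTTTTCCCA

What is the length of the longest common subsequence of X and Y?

Taking G (X #1, Y #1); then T (X #4, Y #5); then T (X #5, Y #6); then T (X #6, Y #7); then T (X #8, Y #8); then C (X #11, Y #9); then C (X #15, Y #10); then C (X #16, Y #11) gives a common subsequence of length 8, and the DP table's final entry dp[16][12] is also 8, so no common subsequence is longer.

8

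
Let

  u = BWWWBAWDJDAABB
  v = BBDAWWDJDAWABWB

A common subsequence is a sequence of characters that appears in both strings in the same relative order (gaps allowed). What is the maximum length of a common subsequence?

Match B (u #1, v #1); then B (u #5, v #2); then A (u #6, v #4); then W (u #7, v #6); then D (u #8, v #7); then J (u #9, v #8); then D (u #10, v #9); then A (u #11, v #10); then A (u #12, v #12); then B (u #13, v #13); then B (u #14, v #15) — 11 characters in the same relative order in both. dp[14][15] = 11 confirms this is the maximum.

11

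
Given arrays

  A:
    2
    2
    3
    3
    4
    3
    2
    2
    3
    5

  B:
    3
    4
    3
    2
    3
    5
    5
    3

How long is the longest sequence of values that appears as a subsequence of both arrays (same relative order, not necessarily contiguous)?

6

Match 3 (A #4, B #1); then 4 (A #5, B #2); then 3 (A #6, B #3); then 2 (A #8, B #4); then 3 (A #9, B #5); then 5 (A #10, B #7) — 6 values in the same relative order in both, and the DP table's final entry dp[10][8] is also 6, so no common subsequence is longer.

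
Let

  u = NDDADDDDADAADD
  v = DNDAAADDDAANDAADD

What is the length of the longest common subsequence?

Taking N [1,2] → D [2,3] → A [4,6] → D [5,7] → D [6,8] → D [7,9] → A [9,11] → D [10,13] → A [11,14] → A [12,15] → D [13,16] → D [14,17] gives a common subsequence of length 12. dp[14][17] = 12 confirms this is the maximum.

12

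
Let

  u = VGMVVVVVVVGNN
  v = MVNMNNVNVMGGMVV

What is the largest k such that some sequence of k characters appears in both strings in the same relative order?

6

Pick V at u[1]=v[2], M at u[3]=v[4], V at u[4]=v[7], V at u[5]=v[9], V at u[9]=v[14], V at u[10]=v[15]; all 6 characters appear in both, in order. Since dp[13][15] = 6, nothing longer is possible.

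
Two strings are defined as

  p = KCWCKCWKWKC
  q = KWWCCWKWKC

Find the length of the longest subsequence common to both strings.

9

One common subsequence of length 9: K (p #1, q #1), then W (p #3, q #3), then C (p #4, q #4), then C (p #6, q #5), then W (p #7, q #6), then K (p #8, q #7), then W (p #9, q #8), then K (p #10, q #9), then C (p #11, q #10). dp[11][10] = 9 confirms this is the maximum.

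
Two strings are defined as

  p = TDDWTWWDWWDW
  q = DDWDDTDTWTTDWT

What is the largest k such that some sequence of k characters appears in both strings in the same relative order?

One common subsequence of length 8: D [2,1], D [3,2], W [4,3], T [5,6], D [8,7], W [9,9], D [11,12], W [12,13], and the DP table's final entry dp[12][14] is also 8, so no common subsequence is longer.

8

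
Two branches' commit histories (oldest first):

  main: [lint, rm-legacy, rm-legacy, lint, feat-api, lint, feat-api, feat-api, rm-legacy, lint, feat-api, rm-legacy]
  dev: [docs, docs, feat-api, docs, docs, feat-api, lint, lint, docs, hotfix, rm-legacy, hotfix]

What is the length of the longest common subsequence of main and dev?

4

One common subsequence of length 4: feat-api (main #5, dev #6); then lint (main #6, dev #7); then lint (main #10, dev #8); then rm-legacy (main #12, dev #11). The LCS DP gives dp[12][12] = 4, so this is optimal.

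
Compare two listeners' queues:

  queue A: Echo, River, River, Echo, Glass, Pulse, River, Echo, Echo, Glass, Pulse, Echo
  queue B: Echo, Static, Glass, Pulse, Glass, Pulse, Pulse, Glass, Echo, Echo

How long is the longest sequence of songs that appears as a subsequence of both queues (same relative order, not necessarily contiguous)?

Pick Echo (queue A #1, queue B #1), Glass (queue A #5, queue B #3), Pulse (queue A #6, queue B #4), Glass (queue A #10, queue B #5), Pulse (queue A #11, queue B #7), Echo (queue A #12, queue B #10); all 6 songs appear in both, in order. The LCS DP gives dp[12][10] = 6, so this is optimal.

6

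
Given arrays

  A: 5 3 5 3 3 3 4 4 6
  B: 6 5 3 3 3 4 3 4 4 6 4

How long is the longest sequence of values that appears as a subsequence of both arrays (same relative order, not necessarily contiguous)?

Let dp[i][j] be the LCS length of the first i values of A and the first j values of B. dp[i][j] = dp[i-1][j-1]+1 when the i-th and j-th values match, else max(dp[i-1][j], dp[i][j-1]).
    ·  6  5  3  3  3  4  3  4  4  6  4
 ·  0  0  0  0  0  0  0  0  0  0  0  0
 5  0  0  1  1  1  1  1  1  1  1  1  1
 3  0  0  1  2  2  2  2  2  2  2  2  2
 5  0  0  1  2  2  2  2  2  2  2  2  2
 3  0  0  1  2  3  3  3  3  3  3  3  3
 3  0  0  1  2  3  4  4  4  4  4  4  4
 3  0  0  1  2  3  4  4  5  5  5  5  5
 4  0  0  1  2  3  4  5  5  6  6  6  6
 4  0  0  1  2  3  4  5  5  6  7  7  7
 6  0  1  1  2  3  4  5  5  6  7  8  8
dp[9][11] = 8. One LCS (by backtracking along matches): 5, 3, 3, 3, 3, 4, 4, 6.

8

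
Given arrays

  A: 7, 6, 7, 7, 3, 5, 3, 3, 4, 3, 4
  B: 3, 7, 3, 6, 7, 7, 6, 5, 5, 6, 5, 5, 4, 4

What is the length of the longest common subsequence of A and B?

Match 7 at A[1]=B[2]; then 6 at A[2]=B[4]; then 7 at A[3]=B[5]; then 7 at A[4]=B[6]; then 5 at A[6]=B[12]; then 4 at A[9]=B[13]; then 4 at A[11]=B[14] — 7 values in the same relative order in both. Since dp[11][14] = 7, nothing longer is possible.

7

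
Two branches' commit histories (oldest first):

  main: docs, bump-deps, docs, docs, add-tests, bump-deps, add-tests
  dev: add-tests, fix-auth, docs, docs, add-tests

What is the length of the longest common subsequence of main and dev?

3

Match docs at main[3]=dev[3] → docs at main[4]=dev[4] → add-tests at main[7]=dev[5] — 3 commits in the same relative order in both. The LCS DP gives dp[7][5] = 3, so this is optimal.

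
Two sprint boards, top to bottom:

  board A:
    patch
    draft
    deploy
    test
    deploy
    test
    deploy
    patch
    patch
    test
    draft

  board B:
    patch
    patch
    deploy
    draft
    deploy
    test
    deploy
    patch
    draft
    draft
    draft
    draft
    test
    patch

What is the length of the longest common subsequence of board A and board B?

Pick patch at board A[1]=board B[2]; then draft at board A[2]=board B[4]; then deploy at board A[3]=board B[5]; then test at board A[4]=board B[6]; then deploy at board A[5]=board B[7]; then test at board A[6]=board B[13]; then patch at board A[9]=board B[14]; all 7 tasks appear in both, in order. Since dp[11][14] = 7, nothing longer is possible.

7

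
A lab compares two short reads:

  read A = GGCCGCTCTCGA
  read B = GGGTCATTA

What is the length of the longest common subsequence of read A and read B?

7

Let dp[i][j] be the LCS length of the first i bases of read A and the first j bases of read B. dp[i][j] = dp[i-1][j-1]+1 when the i-th and j-th bases match, else max(dp[i-1][j], dp[i][j-1]).
    ·  G  G  G  T  C  A  T  T  A
 ·  0  0  0  0  0  0  0  0  0  0
 G  0  1  1  1  1  1  1  1  1  1
 G  0  1  2  2  2  2  2  2  2  2
 C  0  1  2  2  2  3  3  3  3  3
 C  0  1  2  2  2  3  3  3  3  3
 G  0  1  2  3  3  3  3  3  3  3
 C  0  1  2  3  3  4  4  4  4  4
 T  0  1  2  3  4  4  4  5  5  5
 C  0  1  2  3  4  5  5  5  5  5
 T  0  1  2  3  4  5  5  6  6  6
 C  0  1  2  3  4  5  5  6  6  6
 G  0  1  2  3  4  5  5  6  6  6
 A  0  1  2  3  4  5  6  6  6  7
dp[12][9] = 7. One LCS (by backtracking along matches): GGGCTTA.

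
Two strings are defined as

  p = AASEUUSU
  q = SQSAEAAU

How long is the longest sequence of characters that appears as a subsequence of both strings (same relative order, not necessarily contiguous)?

One common subsequence of length 3: A (p #1, q #6), A (p #2, q #7), U (p #8, q #8). Since dp[8][8] = 3, nothing longer is possible.

3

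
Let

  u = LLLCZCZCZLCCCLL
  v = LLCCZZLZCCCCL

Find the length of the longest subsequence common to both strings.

Taking L [2,1]; then L [3,2]; then C [4,3]; then C [6,4]; then Z [7,5]; then Z [9,6]; then L [10,7]; then C [11,10]; then C [12,11]; then C [13,12]; then L [15,13] gives a common subsequence of length 11. dp[15][13] = 11 confirms this is the maximum.

11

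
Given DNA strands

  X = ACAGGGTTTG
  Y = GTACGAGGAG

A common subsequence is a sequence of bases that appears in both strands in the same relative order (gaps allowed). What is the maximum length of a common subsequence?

Let dp[i][j] be the LCS length of the first i bases of X and the first j bases of Y. dp[i][j] = dp[i-1][j-1]+1 when the i-th and j-th bases match, else max(dp[i-1][j], dp[i][j-1]).
    ·  G  T  A  C  G  A  G  G  A  G
 ·  0  0  0  0  0  0  0  0  0  0  0
 A  0  0  0  1  1  1  1  1  1  1  1
 C  0  0  0  1  2  2  2  2  2  2  2
 A  0  0  0  1  2  2  3  3  3  3  3
 G  0  1  1  1  2  3  3  4  4  4  4
 G  0  1  1  1  2  3  3  4  5  5  5
 G  0  1  1  1  2  3  3  4  5  5  6
 T  0  1  2  2  2  3  3  4  5  5  6
 T  0  1  2  2  2  3  3  4  5  5  6
 T  0  1  2  2  2  3  3  4  5  5  6
 G  0  1  2  2  2  3  3  4  5  5  6
dp[10][10] = 6. One LCS (by backtracking along matches): ACAGGG.

6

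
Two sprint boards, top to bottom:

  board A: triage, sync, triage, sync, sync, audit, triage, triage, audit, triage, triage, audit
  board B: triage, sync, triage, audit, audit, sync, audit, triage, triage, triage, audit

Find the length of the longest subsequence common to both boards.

9

Taking triage [1,1], sync [2,2], triage [3,3], sync [5,6], audit [6,7], triage [8,8], triage [10,9], triage [11,10], audit [12,11] gives a common subsequence of length 9, and the DP table's final entry dp[12][11] is also 9, so no common subsequence is longer.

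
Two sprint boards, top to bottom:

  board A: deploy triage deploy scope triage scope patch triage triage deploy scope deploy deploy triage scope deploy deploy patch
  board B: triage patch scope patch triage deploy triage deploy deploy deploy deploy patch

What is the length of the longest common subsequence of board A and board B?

10

Pick triage at board A[2]=board B[1]; then scope at board A[6]=board B[3]; then patch at board A[7]=board B[4]; then triage at board A[8]=board B[5]; then triage at board A[9]=board B[7]; then deploy at board A[12]=board B[8]; then deploy at board A[13]=board B[9]; then deploy at board A[16]=board B[10]; then deploy at board A[17]=board B[11]; then patch at board A[18]=board B[12]; all 10 tasks appear in both, in order. dp[18][12] = 10 confirms this is the maximum.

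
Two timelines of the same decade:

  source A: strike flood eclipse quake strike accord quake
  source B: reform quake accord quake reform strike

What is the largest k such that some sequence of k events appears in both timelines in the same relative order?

Pick quake [4,2] → accord [6,3] → quake [7,4]; all 3 events appear in both, in order. dp[7][6] = 3 confirms this is the maximum.

3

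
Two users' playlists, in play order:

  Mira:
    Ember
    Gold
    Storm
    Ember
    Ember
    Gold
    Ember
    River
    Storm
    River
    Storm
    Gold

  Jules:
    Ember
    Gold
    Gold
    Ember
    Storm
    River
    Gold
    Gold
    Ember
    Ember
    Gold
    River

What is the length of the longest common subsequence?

One common subsequence of length 7: Ember [1,1], then Gold [2,3], then Storm [3,5], then Ember [4,9], then Ember [5,10], then Gold [6,11], then River [10,12]. dp[12][12] = 7 confirms this is the maximum.

7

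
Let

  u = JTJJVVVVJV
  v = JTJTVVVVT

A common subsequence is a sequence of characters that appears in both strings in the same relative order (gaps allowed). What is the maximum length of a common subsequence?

One common subsequence of length 7: J [1,1] → T [2,2] → J [3,3] → V [5,5] → V [6,6] → V [7,7] → V [8,8]. Since dp[10][9] = 7, nothing longer is possible.

7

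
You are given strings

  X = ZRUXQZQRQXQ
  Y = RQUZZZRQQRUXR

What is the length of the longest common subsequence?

Let dp[i][j] be the LCS length of the first i characters of X and the first j characters of Y. dp[i][j] = dp[i-1][j-1]+1 when the i-th and j-th characters match, else max(dp[i-1][j], dp[i][j-1]).
    ·  R  Q  U  Z  Z  Z  R  Q  Q  R  U  X  R
 ·  0  0  0  0  0  0  0  0  0  0  0  0  0  0
 Z  0  0  0  0  1  1  1  1  1  1  1  1  1  1
 R  0  1  1  1  1  1  1  2  2  2  2  2  2  2
 U  0  1  1  2  2  2  2  2  2  2  2  3  3  3
 X  0  1  1  2  2  2  2  2  2  2  2  3  4  4
 Q  0  1  2  2  2  2  2  2  3  3  3  3  4  4
 Z  0  1  2  2  3  3  3  3  3  3  3  3  4  4
 Q  0  1  2  2  3  3  3  3  4  4  4  4  4  4
 R  0  1  2  2  3  3  3  4  4  4  5  5  5  5
 Q  0  1  2  2  3  3  3  4  5  5  5  5  5  5
 X  0  1  2  2  3  3  3  4  5  5  5  5  6  6
 Q  0  1  2  2  3  3  3  4  5  6  6  6  6  6
dp[11][13] = 6. One LCS (by backtracking along matches): ZRQQRX.

6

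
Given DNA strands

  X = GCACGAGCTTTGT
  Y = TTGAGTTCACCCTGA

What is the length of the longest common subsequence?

Match G (X #1, Y #5), C (X #2, Y #8), A (X #3, Y #9), C (X #4, Y #11), C (X #8, Y #12), T (X #11, Y #13), G (X #12, Y #14) — 7 bases in the same relative order in both, and the DP table's final entry dp[13][15] is also 7, so no common subsequence is longer.

7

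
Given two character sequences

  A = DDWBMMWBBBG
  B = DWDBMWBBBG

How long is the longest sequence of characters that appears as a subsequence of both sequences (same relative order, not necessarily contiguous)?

Match D at A[1]=B[1] → D at A[2]=B[3] → B at A[4]=B[4] → M at A[6]=B[5] → W at A[7]=B[6] → B at A[8]=B[7] → B at A[9]=B[8] → B at A[10]=B[9] → G at A[11]=B[10] — 9 characters in the same relative order in both, and the DP table's final entry dp[11][10] is also 9, so no common subsequence is longer.

9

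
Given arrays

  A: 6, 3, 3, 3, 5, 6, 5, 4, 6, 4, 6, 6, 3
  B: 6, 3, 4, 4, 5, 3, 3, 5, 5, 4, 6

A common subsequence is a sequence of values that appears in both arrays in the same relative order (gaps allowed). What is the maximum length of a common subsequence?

Taking 6 [1,1] → 3 [2,2] → 3 [3,6] → 3 [4,7] → 5 [5,8] → 5 [7,9] → 4 [10,10] → 6 [12,11] gives a common subsequence of length 8. Since dp[13][11] = 8, nothing longer is possible.

8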